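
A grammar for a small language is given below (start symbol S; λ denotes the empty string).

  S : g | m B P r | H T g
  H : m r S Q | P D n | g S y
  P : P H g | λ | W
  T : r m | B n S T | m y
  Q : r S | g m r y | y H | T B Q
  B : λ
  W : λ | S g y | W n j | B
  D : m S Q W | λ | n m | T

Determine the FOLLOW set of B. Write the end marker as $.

{ g, m, n, r, y }

In S : m B P r: add FIRST(P r) = { g, m, n, r }.
In T : B n S T: add FIRST(n S T) = { n }.
In Q : T B Q: add FIRST(Q) = { g, m, n, r, y }.
In W : B: B is at the end, add FOLLOW(W) = { g, m, n, r }.
Union: FOLLOW(B) = { g, m, n, r, y }.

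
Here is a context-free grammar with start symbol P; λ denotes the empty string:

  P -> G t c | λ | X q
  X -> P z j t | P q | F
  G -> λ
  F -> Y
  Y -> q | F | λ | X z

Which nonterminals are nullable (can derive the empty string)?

{ F, G, P, X, Y }

Directly nullable (have an λ-production): P, G, Y.
X -> F with every symbol nullable, so X is nullable.
F -> Y with every symbol nullable, so F is nullable.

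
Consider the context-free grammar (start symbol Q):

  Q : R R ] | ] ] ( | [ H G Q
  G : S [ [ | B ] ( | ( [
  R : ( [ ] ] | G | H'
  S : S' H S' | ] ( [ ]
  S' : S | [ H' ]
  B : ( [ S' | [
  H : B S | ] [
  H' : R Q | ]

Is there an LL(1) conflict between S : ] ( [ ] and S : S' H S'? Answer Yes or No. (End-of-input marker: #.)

FIRST(] ( [ ]) = { ] } and FIRST(S' H S') = { [, ] }.
Both contain ], so the two alternatives are not disjoint — LL(1) conflict.

Yes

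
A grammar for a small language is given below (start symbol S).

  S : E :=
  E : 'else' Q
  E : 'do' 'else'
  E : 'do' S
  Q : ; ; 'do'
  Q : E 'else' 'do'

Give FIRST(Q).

{ 'do', 'else', ; }

Q : ; ; 'do' contributes {;}.
From Q : E 'else' 'do': add FIRST(E) = { 'do', 'else' }.
Union: FIRST(Q) = { 'do', 'else', ; }.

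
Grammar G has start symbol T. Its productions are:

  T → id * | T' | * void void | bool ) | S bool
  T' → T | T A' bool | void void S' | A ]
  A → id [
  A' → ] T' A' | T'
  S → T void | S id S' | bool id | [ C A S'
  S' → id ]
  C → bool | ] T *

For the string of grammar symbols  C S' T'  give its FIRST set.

Add FIRST(C) = { ], bool }; C is not nullable, stop.

{ ], bool }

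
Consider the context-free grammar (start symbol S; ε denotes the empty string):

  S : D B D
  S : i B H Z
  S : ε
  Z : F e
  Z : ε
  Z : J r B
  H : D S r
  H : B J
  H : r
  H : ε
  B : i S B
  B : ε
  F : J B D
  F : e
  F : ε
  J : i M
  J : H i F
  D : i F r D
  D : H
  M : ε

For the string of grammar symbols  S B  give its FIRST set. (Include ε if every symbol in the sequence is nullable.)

Add FIRST(S)\{ε} = { i, r }; S is nullable, continue.
Add FIRST(B)\{ε} = { i }; B is nullable, continue.
Every symbol is nullable, so include ε.

{ i, r, ε }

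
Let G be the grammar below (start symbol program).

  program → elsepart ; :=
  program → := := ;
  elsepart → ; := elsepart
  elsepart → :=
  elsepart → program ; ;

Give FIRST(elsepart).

elsepart → ; := elsepart contributes {;}.
elsepart → := contributes {:=}.
From elsepart → program ; ;: add FIRST(program) = { :=, ; }.
Union: FIRST(elsepart) = { :=, ; }.

{ :=, ; }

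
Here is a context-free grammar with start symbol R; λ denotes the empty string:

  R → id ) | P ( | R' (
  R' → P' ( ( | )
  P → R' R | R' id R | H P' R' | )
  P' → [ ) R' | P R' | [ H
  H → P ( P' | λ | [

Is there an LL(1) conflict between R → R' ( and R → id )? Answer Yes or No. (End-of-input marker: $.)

FIRST(R' () = { ), [ } and FIRST(id )) = { id }.
The FIRST sets are disjoint and neither alternative is nullable — no conflict.

No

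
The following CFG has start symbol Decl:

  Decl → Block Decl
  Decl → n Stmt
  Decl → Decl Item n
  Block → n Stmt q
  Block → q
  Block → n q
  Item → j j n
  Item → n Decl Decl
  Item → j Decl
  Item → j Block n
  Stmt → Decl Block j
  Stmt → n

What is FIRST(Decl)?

From Decl → Block Decl: add FIRST(Block) = { n, q }.
Decl → n Stmt contributes {n}.
From Decl → Decl Item n: add FIRST(Decl) = { n, q }.
Union: FIRST(Decl) = { n, q }.

{ n, q }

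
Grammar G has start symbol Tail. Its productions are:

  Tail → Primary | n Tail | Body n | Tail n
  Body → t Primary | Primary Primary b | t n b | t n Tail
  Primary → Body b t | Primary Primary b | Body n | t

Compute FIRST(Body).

{ t }

Body → t Primary contributes {t}.
From Body → Primary Primary b: add FIRST(Primary) = { t }.
Body → t n b contributes {t}.
Body → t n Tail contributes {t}.
Union: FIRST(Body) = { t }.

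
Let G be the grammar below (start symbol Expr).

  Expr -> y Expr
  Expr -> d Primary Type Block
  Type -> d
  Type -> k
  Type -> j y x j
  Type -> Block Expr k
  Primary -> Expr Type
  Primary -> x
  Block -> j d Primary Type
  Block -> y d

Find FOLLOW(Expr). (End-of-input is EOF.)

{ EOF, d, j, k, y }

Expr is the start symbol, so EOF ∈ FOLLOW(Expr).
In Expr -> y Expr: Expr is at the end, add FOLLOW(Expr) = { EOF, d, j, k, y }.
In Type -> Block Expr k: add FIRST(k) = { k }.
In Primary -> Expr Type: add FIRST(Type) = { d, j, k, y }.
Union: FOLLOW(Expr) = { EOF, d, j, k, y }.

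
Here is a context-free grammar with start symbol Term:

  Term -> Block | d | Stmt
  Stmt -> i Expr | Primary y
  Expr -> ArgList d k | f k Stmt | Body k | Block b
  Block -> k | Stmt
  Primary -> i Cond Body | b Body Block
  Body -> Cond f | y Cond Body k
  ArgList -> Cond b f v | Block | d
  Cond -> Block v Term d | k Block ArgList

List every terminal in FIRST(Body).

From Body -> Cond f: add FIRST(Cond) = { b, i, k }.
Body -> y Cond Body k contributes {y}.
Union: FIRST(Body) = { b, i, k, y }.

{ b, i, k, y }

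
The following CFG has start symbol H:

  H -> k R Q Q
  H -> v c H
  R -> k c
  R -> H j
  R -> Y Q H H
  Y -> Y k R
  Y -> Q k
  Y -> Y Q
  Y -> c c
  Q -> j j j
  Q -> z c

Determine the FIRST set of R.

{ c, j, k, v, z }

R -> k c contributes {k}.
From R -> H j: add FIRST(H) = { k, v }.
From R -> Y Q H H: add FIRST(Y) = { c, j, z }.
Union: FIRST(R) = { c, j, k, v, z }.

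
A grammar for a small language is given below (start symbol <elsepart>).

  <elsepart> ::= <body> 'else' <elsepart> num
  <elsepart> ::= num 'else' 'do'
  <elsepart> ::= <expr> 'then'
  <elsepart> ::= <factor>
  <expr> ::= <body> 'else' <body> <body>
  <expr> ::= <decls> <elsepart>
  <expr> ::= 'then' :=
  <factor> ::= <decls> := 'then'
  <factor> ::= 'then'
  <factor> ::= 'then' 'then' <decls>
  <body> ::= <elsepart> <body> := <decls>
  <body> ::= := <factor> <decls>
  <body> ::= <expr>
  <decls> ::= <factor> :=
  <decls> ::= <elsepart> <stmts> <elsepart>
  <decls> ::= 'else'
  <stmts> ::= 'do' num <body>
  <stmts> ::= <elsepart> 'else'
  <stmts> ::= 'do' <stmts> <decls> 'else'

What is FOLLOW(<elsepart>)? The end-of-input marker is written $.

{ $, 'do', 'else', 'then', :=, num }

<elsepart> is the start symbol, so $ ∈ FOLLOW(<elsepart>).
In <elsepart> ::= <body> 'else' <elsepart> num: add FIRST(num) = { num }.
In <expr> ::= <decls> <elsepart>: <elsepart> is at the end, add FOLLOW(<expr>) = { 'else', 'then', :=, num }.
In <body> ::= <elsepart> <body> := <decls>: add FIRST(<body> := <decls>) = { 'else', 'then', :=, num }.
In <decls> ::= <elsepart> <stmts> <elsepart>: add FIRST(<stmts> <elsepart>) = { 'do', 'else', 'then', :=, num }.
In <decls> ::= <elsepart> <stmts> <elsepart>: <elsepart> is at the end, add FOLLOW(<decls>) = { $, 'do', 'else', 'then', :=, num }.
In <stmts> ::= <elsepart> 'else': add FIRST('else') = { 'else' }.
Union: FOLLOW(<elsepart>) = { $, 'do', 'else', 'then', :=, num }.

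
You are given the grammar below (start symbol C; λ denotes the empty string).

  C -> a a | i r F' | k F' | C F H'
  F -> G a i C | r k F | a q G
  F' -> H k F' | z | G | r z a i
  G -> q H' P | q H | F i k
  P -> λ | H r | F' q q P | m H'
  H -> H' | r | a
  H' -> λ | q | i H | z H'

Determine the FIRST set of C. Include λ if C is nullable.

C -> a a contributes {a}.
C -> i r F' contributes {i}.
C -> k F' contributes {k}.
From C -> C F H': add FIRST(C) = { a, i, k }.
Union: FIRST(C) = { a, i, k }.

{ a, i, k }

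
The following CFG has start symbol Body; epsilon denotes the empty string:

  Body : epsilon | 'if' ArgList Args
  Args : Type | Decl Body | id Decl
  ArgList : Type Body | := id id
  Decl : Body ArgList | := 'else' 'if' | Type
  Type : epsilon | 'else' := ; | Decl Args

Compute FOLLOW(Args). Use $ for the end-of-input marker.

In Body : 'if' ArgList Args: Args is at the end, add FOLLOW(Body) = { $, 'else', 'if', :=, id }.
In Type : Decl Args: Args is at the end, add FOLLOW(Type) = { $, 'else', 'if', :=, id }.
Union: FOLLOW(Args) = { $, 'else', 'if', :=, id }.

{ $, 'else', 'if', :=, id }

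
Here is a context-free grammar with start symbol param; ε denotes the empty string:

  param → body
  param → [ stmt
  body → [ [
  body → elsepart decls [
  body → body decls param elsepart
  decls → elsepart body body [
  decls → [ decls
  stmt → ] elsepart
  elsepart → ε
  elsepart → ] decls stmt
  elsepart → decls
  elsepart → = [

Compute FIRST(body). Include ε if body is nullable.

body → [ [ contributes {[}.
From body → elsepart decls [: elsepart nullable, take FIRST(elsepart) ∪ FIRST(decls) = { =, [, ] }.
From body → body decls param elsepart: add FIRST(body) = { =, [, ] }.
Union: FIRST(body) = { =, [, ] }.

{ =, [, ] }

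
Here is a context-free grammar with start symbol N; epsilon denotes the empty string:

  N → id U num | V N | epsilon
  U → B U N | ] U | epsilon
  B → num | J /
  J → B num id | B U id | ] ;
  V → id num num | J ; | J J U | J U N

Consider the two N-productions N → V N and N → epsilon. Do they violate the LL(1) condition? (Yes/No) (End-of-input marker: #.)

Yes

FIRST(V N) = { ], id, num } and FIRST(epsilon) = { epsilon }.
The second alternative is nullable and FOLLOW(N) = { #, ], id, num } shares ] with FIRST of the first — conflict.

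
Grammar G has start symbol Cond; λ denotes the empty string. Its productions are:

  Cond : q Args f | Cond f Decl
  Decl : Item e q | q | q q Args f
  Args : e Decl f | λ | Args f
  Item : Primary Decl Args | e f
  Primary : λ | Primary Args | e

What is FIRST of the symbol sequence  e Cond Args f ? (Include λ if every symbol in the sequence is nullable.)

{ e }

e is a terminal; add {e} and stop.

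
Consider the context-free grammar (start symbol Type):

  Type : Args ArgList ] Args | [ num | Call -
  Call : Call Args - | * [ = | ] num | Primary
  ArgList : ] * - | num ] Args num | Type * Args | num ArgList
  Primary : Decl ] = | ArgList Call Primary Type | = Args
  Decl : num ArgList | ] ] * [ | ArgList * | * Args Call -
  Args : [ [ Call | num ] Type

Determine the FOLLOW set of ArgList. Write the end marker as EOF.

{ *, =, [, ], num }

In Type : Args ArgList ] Args: add FIRST(] Args) = { ] }.
In ArgList : num ArgList: ArgList is at the end, add FOLLOW(ArgList) = { *, =, [, ], num }.
In Primary : ArgList Call Primary Type: add FIRST(Call Primary Type) = { *, =, [, ], num }.
In Decl : num ArgList: ArgList is at the end, add FOLLOW(Decl) = { ] }.
In Decl : ArgList *: add FIRST(*) = { * }.
Union: FOLLOW(ArgList) = { *, =, [, ], num }.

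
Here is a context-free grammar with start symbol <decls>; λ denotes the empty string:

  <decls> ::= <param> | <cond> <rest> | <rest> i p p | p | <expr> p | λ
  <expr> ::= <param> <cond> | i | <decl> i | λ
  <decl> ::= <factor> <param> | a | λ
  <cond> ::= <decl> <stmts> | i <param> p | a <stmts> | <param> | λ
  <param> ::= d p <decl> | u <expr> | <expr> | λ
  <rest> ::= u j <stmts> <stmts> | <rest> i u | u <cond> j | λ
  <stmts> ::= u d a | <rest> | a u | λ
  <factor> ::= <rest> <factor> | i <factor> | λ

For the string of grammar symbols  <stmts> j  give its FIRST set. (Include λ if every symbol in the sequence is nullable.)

{ a, i, j, u }

Add FIRST(<stmts>)\{λ} = { a, i, u }; <stmts> is nullable, continue.
j is a terminal; add {j} and stop.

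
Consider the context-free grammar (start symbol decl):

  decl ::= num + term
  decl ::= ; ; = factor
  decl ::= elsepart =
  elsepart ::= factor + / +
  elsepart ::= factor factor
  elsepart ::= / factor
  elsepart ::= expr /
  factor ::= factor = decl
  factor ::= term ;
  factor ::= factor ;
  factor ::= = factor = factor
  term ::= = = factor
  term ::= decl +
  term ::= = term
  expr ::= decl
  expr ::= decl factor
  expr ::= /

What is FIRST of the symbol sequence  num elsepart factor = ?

{ num }

num is a terminal; add {num} and stop.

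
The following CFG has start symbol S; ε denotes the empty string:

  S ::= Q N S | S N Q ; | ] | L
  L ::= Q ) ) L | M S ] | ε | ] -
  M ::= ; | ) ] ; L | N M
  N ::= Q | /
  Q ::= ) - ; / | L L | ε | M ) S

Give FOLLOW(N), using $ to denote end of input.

{ $, ), /, ;, ] }

In S ::= Q N S: add FIRST(S)\{ε} = { ), /, ;, ] }.
  Since S is nullable, also add FOLLOW(S) = { $, ), /, ;, ] }.
In S ::= S N Q ;: add FIRST(Q ;) = { ), /, ;, ] }.
In M ::= N M: add FIRST(M) = { ), /, ;, ] }.
Union: FOLLOW(N) = { $, ), /, ;, ] }.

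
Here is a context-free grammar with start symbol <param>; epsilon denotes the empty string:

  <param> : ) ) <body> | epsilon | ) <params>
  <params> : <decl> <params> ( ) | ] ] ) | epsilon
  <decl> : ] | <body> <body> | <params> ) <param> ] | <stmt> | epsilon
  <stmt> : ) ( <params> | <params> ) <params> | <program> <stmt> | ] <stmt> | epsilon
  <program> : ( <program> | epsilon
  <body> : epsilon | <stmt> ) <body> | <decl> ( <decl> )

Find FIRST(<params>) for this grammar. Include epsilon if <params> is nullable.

From <params> : <decl> <params> ( ): <decl>, <params> nullable, take FIRST(<decl>) ∪ FIRST(<params>) ∪ {(} = { (, ), ] }.
<params> : ] ] ) contributes {]}.
<params> : epsilon contributes epsilon.
Union: FIRST(<params>) = { (, ), ], epsilon }.

{ (, ), ], epsilon }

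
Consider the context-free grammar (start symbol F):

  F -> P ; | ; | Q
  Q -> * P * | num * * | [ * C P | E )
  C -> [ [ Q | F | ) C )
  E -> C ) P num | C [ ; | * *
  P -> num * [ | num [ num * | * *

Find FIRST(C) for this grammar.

{ ), *, ;, [, num }

C -> [ [ Q contributes {[}.
From C -> F: add FIRST(F) = { ), *, ;, [, num }.
C -> ) C ) contributes {)}.
Union: FIRST(C) = { ), *, ;, [, num }.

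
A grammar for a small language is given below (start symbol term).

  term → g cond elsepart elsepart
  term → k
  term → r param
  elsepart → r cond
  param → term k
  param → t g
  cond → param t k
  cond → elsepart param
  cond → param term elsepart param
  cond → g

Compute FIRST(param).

{ g, k, r, t }

From param → term k: add FIRST(term) = { g, k, r }.
param → t g contributes {t}.
Union: FIRST(param) = { g, k, r, t }.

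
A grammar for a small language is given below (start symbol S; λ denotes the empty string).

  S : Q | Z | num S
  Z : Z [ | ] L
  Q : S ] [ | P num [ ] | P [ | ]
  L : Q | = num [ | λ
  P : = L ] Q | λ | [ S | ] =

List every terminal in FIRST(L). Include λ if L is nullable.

{ =, [, ], num, λ }

From L : Q: add FIRST(Q) = { =, [, ], num }.
L : = num [ contributes {=}.
L : λ contributes λ.
Union: FIRST(L) = { =, [, ], num, λ }.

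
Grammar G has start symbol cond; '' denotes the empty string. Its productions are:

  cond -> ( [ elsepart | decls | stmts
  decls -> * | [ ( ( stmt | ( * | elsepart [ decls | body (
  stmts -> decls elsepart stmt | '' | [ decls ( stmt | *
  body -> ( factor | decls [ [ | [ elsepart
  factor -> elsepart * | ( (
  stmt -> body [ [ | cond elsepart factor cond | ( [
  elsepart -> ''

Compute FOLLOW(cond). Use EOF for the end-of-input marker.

cond is the start symbol, so EOF ∈ FOLLOW(cond).
In stmt -> cond elsepart factor cond: add FIRST(elsepart factor cond) = { (, * }.
In stmt -> cond elsepart factor cond: cond is at the end, add FOLLOW(stmt) = { EOF, (, *, [ }.
Union: FOLLOW(cond) = { EOF, (, *, [ }.

{ EOF, (, *, [ }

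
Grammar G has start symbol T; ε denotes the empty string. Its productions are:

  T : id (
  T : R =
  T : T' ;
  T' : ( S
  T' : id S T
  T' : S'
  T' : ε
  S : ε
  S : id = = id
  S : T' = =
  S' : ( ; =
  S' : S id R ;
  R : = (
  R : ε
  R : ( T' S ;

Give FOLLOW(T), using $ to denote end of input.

{ $, (, ;, =, id }

T is the start symbol, so $ ∈ FOLLOW(T).
In T' : id S T: T is at the end, add FOLLOW(T') = { (, ;, =, id }.
Union: FOLLOW(T) = { $, (, ;, =, id }.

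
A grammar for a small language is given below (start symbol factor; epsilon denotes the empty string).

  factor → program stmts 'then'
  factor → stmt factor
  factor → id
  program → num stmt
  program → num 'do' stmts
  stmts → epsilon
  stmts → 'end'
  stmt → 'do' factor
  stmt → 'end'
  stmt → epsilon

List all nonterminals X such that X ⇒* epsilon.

{ stmt, stmts }

Directly nullable (have an epsilon-production): stmts, stmt.
No other nonterminal has a production whose RHS symbols are all nullable.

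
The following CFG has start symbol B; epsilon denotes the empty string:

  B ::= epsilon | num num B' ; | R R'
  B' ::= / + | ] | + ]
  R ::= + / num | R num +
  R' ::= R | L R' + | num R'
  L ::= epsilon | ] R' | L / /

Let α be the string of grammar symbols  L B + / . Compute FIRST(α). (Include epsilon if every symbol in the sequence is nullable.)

Add FIRST(L)\{epsilon} = { /, ] }; L is nullable, continue.
Add FIRST(B)\{epsilon} = { +, num }; B is nullable, continue.
+ is a terminal; add {+} and stop.

{ +, /, ], num }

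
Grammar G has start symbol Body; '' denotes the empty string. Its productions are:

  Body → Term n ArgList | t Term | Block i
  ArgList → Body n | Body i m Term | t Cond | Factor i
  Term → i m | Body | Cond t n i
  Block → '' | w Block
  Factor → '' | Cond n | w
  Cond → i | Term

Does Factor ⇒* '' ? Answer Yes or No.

Yes

Factor has an ''-production, so Factor ⇒ ''.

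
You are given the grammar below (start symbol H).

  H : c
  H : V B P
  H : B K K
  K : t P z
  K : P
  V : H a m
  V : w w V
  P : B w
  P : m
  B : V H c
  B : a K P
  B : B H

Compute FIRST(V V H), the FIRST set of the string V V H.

Add FIRST(V) = { a, c, w }; V is not nullable, stop.

{ a, c, w }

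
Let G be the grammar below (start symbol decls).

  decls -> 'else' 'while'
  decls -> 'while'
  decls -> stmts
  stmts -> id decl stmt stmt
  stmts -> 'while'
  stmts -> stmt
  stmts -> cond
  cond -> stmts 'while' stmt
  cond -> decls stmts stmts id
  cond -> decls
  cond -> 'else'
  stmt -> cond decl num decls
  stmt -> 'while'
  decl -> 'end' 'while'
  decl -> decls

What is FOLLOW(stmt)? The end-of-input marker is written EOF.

In stmts -> id decl stmt stmt: add FIRST(stmt) = { 'else', 'while', id }.
In stmts -> id decl stmt stmt: stmt is at the end, add FOLLOW(stmts) = { EOF, 'else', 'end', 'while', id, num }.
In stmts -> stmt: stmt is at the end, add FOLLOW(stmts) = { EOF, 'else', 'end', 'while', id, num }.
In cond -> stmts 'while' stmt: stmt is at the end, add FOLLOW(cond) = { EOF, 'else', 'end', 'while', id, num }.
Union: FOLLOW(stmt) = { EOF, 'else', 'end', 'while', id, num }.

{ EOF, 'else', 'end', 'while', id, num }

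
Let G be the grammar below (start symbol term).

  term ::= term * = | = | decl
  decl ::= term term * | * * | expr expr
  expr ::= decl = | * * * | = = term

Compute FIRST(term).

From term ::= term * =: add FIRST(term) = { *, = }.
term ::= = contributes {=}.
From term ::= decl: add FIRST(decl) = { *, = }.
Union: FIRST(term) = { *, = }.

{ *, = }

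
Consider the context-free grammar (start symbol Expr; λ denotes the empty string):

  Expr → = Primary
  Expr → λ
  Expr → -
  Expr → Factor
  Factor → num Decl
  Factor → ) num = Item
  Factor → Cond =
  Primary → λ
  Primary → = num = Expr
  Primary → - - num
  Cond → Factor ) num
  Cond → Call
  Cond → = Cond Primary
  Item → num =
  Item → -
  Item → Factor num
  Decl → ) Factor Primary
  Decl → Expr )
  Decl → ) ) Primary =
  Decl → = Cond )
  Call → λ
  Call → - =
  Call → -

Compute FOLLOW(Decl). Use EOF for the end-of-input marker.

{ EOF, ), -, =, num }

In Factor → num Decl: Decl is at the end, add FOLLOW(Factor) = { EOF, ), -, =, num }.
Union: FOLLOW(Decl) = { EOF, ), -, =, num }.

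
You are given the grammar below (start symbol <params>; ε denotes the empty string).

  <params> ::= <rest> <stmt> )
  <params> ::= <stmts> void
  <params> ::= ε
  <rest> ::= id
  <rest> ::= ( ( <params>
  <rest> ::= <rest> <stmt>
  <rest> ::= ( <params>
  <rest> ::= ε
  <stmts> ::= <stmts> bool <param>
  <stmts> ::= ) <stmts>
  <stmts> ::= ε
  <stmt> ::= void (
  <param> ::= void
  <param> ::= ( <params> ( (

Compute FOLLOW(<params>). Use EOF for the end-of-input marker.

<params> is the start symbol, so EOF ∈ FOLLOW(<params>).
In <rest> ::= ( ( <params>: <params> is at the end, add FOLLOW(<rest>) = { void }.
In <rest> ::= ( <params>: <params> is at the end, add FOLLOW(<rest>) = { void }.
In <param> ::= ( <params> ( (: add FIRST(( () = { ( }.
Union: FOLLOW(<params>) = { EOF, (, void }.

{ EOF, (, void }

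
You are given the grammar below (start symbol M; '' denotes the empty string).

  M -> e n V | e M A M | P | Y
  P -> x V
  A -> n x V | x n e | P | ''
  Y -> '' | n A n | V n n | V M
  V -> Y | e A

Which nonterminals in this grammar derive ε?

{ A, M, V, Y }

Directly nullable (have an ''-production): A, Y.
M -> Y with every symbol nullable, so M is nullable.
V -> Y with every symbol nullable, so V is nullable.
No other nonterminal has a production whose RHS symbols are all nullable.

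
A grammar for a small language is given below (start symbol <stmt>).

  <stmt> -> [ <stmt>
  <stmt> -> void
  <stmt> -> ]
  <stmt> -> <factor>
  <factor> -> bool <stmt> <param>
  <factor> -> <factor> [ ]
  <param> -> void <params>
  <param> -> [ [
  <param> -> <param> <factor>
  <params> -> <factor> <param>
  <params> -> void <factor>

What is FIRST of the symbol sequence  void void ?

void is a terminal; add {void} and stop.

{ void }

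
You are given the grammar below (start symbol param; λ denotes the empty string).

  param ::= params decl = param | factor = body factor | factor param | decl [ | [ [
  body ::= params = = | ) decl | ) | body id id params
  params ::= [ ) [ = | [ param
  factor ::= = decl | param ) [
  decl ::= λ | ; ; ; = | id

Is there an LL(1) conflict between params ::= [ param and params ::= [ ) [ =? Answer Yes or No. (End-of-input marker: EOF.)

FIRST([ param) = { [ } and FIRST([ ) [ =) = { [ }.
Both contain [, so the two alternatives are not disjoint — LL(1) conflict.

Yes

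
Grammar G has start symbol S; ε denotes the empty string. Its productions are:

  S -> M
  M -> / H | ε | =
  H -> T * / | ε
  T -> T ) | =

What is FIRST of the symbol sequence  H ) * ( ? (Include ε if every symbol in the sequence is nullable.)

{ ), = }

Add FIRST(H)\{ε} = { = }; H is nullable, continue.
) is a terminal; add {)} and stop.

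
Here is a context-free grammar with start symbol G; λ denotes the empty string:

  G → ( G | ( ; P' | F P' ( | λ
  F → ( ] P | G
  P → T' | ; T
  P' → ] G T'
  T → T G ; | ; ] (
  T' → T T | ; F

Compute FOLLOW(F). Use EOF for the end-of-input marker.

In G → F P' (: add FIRST(P' () = { ] }.
In T' → ; F: F is at the end, add FOLLOW(T') = { EOF, (, ;, ] }.
Union: FOLLOW(F) = { EOF, (, ;, ] }.

{ EOF, (, ;, ] }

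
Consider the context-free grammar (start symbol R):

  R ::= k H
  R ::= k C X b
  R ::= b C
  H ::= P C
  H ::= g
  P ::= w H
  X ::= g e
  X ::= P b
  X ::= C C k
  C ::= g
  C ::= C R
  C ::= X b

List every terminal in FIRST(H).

{ g, w }

From H ::= P C: add FIRST(P) = { w }.
H ::= g contributes {g}.
Union: FIRST(H) = { g, w }.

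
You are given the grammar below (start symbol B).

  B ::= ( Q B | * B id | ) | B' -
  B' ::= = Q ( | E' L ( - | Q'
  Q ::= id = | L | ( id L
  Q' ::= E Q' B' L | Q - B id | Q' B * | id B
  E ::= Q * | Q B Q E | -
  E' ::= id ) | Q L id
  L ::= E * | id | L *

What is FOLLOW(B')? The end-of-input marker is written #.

In B ::= B' -: add FIRST(-) = { - }.
In Q' ::= E Q' B' L: add FIRST(L) = { (, -, id }.
Union: FOLLOW(B') = { (, -, id }.

{ (, -, id }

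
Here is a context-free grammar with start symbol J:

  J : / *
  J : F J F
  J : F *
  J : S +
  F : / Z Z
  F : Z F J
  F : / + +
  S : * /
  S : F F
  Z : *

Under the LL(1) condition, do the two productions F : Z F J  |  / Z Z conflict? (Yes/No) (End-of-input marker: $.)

FIRST(Z F J) = { * } and FIRST(/ Z Z) = { / }.
The FIRST sets are disjoint and neither alternative is nullable — no conflict.

No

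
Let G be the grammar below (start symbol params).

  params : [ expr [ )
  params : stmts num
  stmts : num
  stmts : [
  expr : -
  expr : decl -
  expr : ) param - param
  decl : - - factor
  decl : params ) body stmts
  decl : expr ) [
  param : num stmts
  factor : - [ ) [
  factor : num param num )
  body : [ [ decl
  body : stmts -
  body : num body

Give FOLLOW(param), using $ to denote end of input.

{ ), -, [, num }

In expr : ) param - param: add FIRST(- param) = { - }.
In expr : ) param - param: param is at the end, add FOLLOW(expr) = { ), [ }.
In factor : num param num ): add FIRST(num )) = { num }.
Union: FOLLOW(param) = { ), -, [, num }.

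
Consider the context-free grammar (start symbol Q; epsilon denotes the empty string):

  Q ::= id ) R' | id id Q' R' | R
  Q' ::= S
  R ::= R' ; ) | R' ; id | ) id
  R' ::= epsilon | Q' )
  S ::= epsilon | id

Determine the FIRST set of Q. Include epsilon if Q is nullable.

{ ), ;, id }

Q ::= id ) R' contributes {id}.
Q ::= id id Q' R' contributes {id}.
From Q ::= R: add FIRST(R) = { ), ;, id }.
Union: FIRST(Q) = { ), ;, id }.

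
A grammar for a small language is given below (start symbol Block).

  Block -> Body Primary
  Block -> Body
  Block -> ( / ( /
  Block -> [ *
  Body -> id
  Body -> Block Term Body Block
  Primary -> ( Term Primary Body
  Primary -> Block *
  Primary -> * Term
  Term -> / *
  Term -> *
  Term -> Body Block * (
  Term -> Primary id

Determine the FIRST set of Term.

{ (, *, /, [, id }

Term -> / * contributes {/}.
Term -> * contributes {*}.
From Term -> Body Block * (: add FIRST(Body) = { (, [, id }.
From Term -> Primary id: add FIRST(Primary) = { (, *, [, id }.
Union: FIRST(Term) = { (, *, /, [, id }.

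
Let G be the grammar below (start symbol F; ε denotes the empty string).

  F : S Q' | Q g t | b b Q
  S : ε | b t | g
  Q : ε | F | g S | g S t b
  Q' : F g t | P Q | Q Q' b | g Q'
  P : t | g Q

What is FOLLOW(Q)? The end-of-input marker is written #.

{ #, b, g, t }

In F : Q g t: add FIRST(g t) = { g }.
In F : b b Q: Q is at the end, add FOLLOW(F) = { #, b, g, t }.
In Q' : P Q: Q is at the end, add FOLLOW(Q') = { #, b, g, t }.
In Q' : Q Q' b: add FIRST(Q' b) = { b, g, t }.
In P : g Q: Q is at the end, add FOLLOW(P) = { #, b, g, t }.
Union: FOLLOW(Q) = { #, b, g, t }.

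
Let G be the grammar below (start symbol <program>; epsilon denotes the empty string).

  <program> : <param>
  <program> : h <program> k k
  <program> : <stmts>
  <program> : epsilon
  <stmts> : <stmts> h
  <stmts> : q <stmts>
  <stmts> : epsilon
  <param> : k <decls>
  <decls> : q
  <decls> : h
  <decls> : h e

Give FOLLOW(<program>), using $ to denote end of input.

{ $, k }

<program> is the start symbol, so $ ∈ FOLLOW(<program>).
In <program> : h <program> k k: add FIRST(k k) = { k }.
Union: FOLLOW(<program>) = { $, k }.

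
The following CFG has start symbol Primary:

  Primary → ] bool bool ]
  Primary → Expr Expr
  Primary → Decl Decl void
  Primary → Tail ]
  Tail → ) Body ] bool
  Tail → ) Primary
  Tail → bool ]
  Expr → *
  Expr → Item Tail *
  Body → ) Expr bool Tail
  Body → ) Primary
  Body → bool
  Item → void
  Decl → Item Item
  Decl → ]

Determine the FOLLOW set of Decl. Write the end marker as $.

In Primary → Decl Decl void: add FIRST(Decl void) = { ], void }.
In Primary → Decl Decl void: add FIRST(void) = { void }.
Union: FOLLOW(Decl) = { ], void }.

{ ], void }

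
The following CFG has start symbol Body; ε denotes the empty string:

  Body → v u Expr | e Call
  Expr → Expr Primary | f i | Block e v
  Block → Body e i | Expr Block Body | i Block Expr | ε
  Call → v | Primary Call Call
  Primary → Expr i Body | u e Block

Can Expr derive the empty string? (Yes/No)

No

Nullable nonterminals: Block.
No production of Expr has an RHS whose symbols are all nullable, so Expr is not nullable.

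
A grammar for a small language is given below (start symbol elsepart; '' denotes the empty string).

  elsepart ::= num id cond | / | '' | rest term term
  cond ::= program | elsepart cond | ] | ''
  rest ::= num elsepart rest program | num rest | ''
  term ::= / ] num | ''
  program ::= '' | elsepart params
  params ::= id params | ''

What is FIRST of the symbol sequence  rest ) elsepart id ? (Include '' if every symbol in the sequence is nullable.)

Add FIRST(rest)\{''} = { num }; rest is nullable, continue.
) is a terminal; add {)} and stop.

{ ), num }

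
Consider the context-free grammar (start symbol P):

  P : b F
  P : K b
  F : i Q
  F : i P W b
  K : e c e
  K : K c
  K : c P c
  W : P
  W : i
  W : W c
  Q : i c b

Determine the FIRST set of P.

P : b F contributes {b}.
From P : K b: add FIRST(K) = { c, e }.
Union: FIRST(P) = { b, c, e }.

{ b, c, e }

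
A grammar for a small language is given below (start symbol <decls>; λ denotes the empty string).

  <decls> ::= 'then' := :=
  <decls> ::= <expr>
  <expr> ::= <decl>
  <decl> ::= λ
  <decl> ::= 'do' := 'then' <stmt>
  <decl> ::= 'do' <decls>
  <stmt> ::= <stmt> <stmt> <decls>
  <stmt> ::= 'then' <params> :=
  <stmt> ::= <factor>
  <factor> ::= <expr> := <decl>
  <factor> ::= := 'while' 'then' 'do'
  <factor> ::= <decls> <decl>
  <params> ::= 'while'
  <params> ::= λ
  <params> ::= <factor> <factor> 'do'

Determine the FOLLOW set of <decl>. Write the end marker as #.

In <expr> ::= <decl>: <decl> is at the end, add FOLLOW(<expr>) = { #, 'do', 'then', := }.
In <factor> ::= <expr> := <decl>: <decl> is at the end, add FOLLOW(<factor>) = { #, 'do', 'then', := }.
In <factor> ::= <decls> <decl>: <decl> is at the end, add FOLLOW(<factor>) = { #, 'do', 'then', := }.
Union: FOLLOW(<decl>) = { #, 'do', 'then', := }.

{ #, 'do', 'then', := }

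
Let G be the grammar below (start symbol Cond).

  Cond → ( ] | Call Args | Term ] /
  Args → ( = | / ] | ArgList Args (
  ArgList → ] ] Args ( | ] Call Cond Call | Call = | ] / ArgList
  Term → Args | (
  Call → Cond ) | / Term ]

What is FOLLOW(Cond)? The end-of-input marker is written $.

Cond is the start symbol, so $ ∈ FOLLOW(Cond).
In ArgList → ] Call Cond Call: add FIRST(Call) = { (, /, ] }.
In Call → Cond ): add FIRST()) = { ) }.
Union: FOLLOW(Cond) = { $, (, ), /, ] }.

{ $, (, ), /, ] }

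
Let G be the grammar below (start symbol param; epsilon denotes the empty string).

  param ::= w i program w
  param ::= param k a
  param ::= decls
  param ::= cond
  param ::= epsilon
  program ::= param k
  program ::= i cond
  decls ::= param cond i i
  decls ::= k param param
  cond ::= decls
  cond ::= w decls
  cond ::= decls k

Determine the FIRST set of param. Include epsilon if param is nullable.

{ k, w, epsilon }

param ::= w i program w contributes {w}.
From param ::= param k a: param nullable, take FIRST(param) ∪ {k} = { k, w }.
From param ::= decls: add FIRST(decls) = { k, w }.
From param ::= cond: add FIRST(cond) = { k, w }.
param ::= epsilon contributes epsilon.
Union: FIRST(param) = { k, w, epsilon }.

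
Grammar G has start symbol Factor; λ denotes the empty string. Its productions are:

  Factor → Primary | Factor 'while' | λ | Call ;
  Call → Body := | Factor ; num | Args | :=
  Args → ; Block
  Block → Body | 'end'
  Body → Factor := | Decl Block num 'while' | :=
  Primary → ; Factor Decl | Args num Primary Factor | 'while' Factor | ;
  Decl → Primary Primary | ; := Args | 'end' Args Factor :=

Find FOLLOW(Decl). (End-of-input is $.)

{ $, 'end', 'while', :=, ; }

In Body → Decl Block num 'while': add FIRST(Block num 'while') = { 'end', 'while', :=, ; }.
In Primary → ; Factor Decl: Decl is at the end, add FOLLOW(Primary) = { $, 'end', 'while', :=, ; }.
Union: FOLLOW(Decl) = { $, 'end', 'while', :=, ; }.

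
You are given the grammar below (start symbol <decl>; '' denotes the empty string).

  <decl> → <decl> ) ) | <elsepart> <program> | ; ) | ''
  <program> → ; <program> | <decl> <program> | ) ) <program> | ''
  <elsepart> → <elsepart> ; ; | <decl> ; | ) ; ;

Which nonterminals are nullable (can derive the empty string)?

Directly nullable (have an ''-production): <decl>, <program>.
No other nonterminal has a production whose RHS symbols are all nullable.

{ <decl>, <program> }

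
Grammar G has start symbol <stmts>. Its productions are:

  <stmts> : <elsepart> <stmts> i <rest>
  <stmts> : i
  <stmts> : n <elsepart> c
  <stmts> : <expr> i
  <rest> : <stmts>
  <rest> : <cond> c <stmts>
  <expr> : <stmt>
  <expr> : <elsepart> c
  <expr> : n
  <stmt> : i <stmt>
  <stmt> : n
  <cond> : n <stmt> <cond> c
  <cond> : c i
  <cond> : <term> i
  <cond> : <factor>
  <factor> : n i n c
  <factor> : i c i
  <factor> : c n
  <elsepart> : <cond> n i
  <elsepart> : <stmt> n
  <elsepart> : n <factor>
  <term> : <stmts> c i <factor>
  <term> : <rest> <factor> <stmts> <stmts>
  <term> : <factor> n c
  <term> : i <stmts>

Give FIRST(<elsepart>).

From <elsepart> : <cond> n i: add FIRST(<cond>) = { c, i, n }.
From <elsepart> : <stmt> n: add FIRST(<stmt>) = { i, n }.
<elsepart> : n <factor> contributes {n}.
Union: FIRST(<elsepart>) = { c, i, n }.

{ c, i, n }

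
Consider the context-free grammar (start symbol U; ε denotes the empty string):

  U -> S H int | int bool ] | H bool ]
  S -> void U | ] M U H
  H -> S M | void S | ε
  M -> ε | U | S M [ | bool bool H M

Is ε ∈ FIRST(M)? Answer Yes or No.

M has an ε-production, so M ⇒ ε.

Yes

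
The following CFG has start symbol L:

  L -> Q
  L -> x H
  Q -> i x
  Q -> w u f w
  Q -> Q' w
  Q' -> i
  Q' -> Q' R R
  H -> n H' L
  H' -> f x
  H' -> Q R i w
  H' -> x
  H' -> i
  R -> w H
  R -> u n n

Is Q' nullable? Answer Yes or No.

No

No nonterminal in this grammar is nullable.
No production of Q' has an RHS whose symbols are all nullable, so Q' is not nullable.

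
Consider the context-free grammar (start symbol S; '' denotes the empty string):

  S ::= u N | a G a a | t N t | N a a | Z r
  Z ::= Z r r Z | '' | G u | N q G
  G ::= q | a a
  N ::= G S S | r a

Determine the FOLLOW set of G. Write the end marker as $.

{ a, q, r, t, u }

In S ::= a G a a: add FIRST(a a) = { a }.
In Z ::= G u: add FIRST(u) = { u }.
In Z ::= N q G: G is at the end, add FOLLOW(Z) = { r }.
In N ::= G S S: add FIRST(S S) = { a, q, r, t, u }.
Union: FOLLOW(G) = { a, q, r, t, u }.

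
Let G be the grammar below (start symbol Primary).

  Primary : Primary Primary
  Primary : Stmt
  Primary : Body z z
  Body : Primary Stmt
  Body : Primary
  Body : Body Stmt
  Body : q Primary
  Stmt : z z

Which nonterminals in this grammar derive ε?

{ } (none)

No nonterminal has an empty production or an RHS whose symbols are all nullable.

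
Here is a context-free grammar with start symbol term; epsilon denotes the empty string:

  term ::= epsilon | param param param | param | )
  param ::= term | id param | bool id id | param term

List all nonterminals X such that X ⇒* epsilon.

{ param, term }

Directly nullable (have an epsilon-production): term.
param ::= term with every symbol nullable, so param is nullable.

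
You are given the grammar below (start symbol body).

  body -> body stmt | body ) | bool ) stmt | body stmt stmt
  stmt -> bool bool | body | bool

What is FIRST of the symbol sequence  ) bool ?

{ ) }

) is a terminal; add {)} and stop.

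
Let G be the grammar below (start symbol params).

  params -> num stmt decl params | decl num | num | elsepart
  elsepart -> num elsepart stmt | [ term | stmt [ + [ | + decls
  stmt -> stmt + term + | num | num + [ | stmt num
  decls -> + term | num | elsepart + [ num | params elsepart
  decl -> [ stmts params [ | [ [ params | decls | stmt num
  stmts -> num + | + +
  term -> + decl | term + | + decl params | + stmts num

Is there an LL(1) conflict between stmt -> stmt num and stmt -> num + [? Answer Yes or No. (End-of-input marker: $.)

FIRST(stmt num) = { num } and FIRST(num + [) = { num }.
Both contain num, so the two alternatives are not disjoint — LL(1) conflict.

Yes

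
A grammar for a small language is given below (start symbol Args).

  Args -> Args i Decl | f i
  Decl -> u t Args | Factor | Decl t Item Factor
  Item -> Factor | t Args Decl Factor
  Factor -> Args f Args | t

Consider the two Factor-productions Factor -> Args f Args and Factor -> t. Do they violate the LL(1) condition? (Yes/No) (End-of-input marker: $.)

No

FIRST(Args f Args) = { f } and FIRST(t) = { t }.
The FIRST sets are disjoint and neither alternative is nullable — no conflict.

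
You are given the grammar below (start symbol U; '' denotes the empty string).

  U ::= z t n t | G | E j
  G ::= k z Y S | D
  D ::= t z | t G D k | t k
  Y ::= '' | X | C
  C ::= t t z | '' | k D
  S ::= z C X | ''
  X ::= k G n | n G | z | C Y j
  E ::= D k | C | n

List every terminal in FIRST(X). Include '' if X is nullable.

X ::= k G n contributes {k}.
X ::= n G contributes {n}.
X ::= z contributes {z}.
From X ::= C Y j: C, Y nullable, take FIRST(C) ∪ FIRST(Y) ∪ {j} = { j, k, n, t, z }.
Union: FIRST(X) = { j, k, n, t, z }.

{ j, k, n, t, z }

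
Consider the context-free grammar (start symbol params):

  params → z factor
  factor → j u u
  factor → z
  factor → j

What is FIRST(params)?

params → z factor contributes {z}.
Union: FIRST(params) = { z }.

{ z }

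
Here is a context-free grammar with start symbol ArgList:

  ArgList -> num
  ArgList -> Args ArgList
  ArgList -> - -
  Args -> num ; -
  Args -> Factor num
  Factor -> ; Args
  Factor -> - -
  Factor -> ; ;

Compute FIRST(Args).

Args -> num ; - contributes {num}.
From Args -> Factor num: add FIRST(Factor) = { -, ; }.
Union: FIRST(Args) = { -, ;, num }.

{ -, ;, num }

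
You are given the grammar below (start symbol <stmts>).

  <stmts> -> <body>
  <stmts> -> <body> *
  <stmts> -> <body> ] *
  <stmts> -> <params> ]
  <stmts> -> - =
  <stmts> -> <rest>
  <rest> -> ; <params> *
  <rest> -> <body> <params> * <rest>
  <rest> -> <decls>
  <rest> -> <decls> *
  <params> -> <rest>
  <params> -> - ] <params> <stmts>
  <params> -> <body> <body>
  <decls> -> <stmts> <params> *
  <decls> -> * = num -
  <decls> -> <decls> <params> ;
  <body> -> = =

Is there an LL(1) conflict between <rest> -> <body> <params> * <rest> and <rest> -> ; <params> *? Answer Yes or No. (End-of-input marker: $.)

No

FIRST(<body> <params> * <rest>) = { = } and FIRST(; <params> *) = { ; }.
The FIRST sets are disjoint and neither alternative is nullable — no conflict.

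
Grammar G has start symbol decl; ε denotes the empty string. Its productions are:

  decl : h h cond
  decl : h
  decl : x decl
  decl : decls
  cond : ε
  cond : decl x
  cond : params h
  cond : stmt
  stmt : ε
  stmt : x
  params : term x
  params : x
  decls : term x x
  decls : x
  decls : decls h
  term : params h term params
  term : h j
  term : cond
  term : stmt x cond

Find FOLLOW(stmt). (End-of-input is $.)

{ $, h, x }

In cond : stmt: stmt is at the end, add FOLLOW(cond) = { $, h, x }.
In term : stmt x cond: add FIRST(x cond) = { x }.
Union: FOLLOW(stmt) = { $, h, x }.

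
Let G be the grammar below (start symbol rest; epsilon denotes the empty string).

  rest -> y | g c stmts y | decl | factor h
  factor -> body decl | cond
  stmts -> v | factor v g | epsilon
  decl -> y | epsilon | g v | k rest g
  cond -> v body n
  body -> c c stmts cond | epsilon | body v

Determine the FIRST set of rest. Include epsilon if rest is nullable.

{ c, g, h, k, v, y, epsilon }

rest -> y contributes {y}.
rest -> g c stmts y contributes {g}.
From rest -> decl: add FIRST(decl) = { g, k, y, epsilon } (including epsilon since decl is nullable).
From rest -> factor h: factor nullable, take FIRST(factor) ∪ {h} = { c, g, h, k, v, y }.
Union: FIRST(rest) = { c, g, h, k, v, y, epsilon }.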